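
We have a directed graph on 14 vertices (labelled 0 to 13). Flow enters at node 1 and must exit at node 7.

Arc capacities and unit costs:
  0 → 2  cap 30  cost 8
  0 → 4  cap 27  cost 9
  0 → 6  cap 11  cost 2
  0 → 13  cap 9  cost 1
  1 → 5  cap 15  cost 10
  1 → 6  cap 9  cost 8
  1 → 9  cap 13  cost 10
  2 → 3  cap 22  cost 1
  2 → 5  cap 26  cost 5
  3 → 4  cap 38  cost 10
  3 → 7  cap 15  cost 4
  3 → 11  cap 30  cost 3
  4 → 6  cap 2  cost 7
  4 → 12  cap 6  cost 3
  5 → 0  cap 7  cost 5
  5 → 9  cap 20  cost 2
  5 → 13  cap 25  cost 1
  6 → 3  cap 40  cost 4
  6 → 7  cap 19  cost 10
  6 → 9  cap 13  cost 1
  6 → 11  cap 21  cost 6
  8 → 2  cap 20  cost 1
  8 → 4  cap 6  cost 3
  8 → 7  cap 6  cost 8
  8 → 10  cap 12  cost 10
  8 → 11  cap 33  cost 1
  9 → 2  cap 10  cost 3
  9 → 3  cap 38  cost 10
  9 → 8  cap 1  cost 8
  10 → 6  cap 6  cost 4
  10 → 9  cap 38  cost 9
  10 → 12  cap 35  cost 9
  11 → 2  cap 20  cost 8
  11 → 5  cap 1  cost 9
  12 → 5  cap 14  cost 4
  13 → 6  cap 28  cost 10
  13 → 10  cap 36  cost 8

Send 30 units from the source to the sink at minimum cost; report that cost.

shortest-cost path #1: 1→6→3→7 push 9 @ unit cost 16 (adds 144)
shortest-cost path #2: 1→9→2→3→7 push 6 @ unit cost 18 (adds 108)
shortest-cost path #3: 1→9→2→3→6→7 push 4 @ unit cost 20 (adds 80)
shortest-cost path #4: 1→9→3→6→7 push 3 @ unit cost 26 (adds 78)
shortest-cost path #5: 1→5→0→6→7 push 7 @ unit cost 27 (adds 189)
shortest-cost path #6: 1→5→9→3→6→7 push 1 @ unit cost 28 (adds 28)
total cost = 627

Minimum cost for 30 units: 627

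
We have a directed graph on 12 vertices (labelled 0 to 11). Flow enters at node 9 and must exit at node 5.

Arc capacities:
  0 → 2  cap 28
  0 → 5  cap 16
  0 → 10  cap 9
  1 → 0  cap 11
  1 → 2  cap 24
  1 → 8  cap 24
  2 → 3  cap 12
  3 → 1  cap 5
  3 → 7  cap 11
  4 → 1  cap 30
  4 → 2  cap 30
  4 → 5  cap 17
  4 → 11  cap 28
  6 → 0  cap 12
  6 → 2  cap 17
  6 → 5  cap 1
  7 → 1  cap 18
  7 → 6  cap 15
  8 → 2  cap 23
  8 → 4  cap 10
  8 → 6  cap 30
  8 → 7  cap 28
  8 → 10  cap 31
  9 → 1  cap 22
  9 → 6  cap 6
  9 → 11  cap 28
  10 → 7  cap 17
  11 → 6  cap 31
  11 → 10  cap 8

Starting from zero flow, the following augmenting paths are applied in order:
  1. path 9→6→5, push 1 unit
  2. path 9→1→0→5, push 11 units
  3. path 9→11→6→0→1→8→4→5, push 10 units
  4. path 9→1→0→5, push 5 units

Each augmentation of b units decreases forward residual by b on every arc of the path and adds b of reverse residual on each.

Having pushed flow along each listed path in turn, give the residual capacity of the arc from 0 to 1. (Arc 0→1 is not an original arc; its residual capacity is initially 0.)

after path 1 (9→6→5, push 1): res(0,1)=0
after path 2 (9→1→0→5, push 11): res(0,1)=11
after path 3 (9→11→6→0→1→8→4→5, push 10): res(0,1)=1
after path 4 (9→1→0→5, push 5): res(0,1)=6

Residual capacity of (0,1): 6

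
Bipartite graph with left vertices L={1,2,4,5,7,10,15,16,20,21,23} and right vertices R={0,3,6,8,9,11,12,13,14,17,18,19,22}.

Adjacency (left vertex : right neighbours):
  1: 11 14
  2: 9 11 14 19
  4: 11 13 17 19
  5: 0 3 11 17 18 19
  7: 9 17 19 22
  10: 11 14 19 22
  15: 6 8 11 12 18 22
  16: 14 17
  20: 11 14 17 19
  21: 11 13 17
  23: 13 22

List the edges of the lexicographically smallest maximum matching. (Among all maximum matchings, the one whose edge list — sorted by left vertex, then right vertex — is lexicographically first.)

|M| = 9 (so the lex-smallest maximum matching has 9 edges)
process left vertices in ascending order; for each, take the smallest-labelled available neighbour that still permits 9 edges overall, or leave it unmatched if none does
lex-smallest matching: {1-11, 2-9, 4-13, 5-0, 7-17, 10-14, 15-6, 20-19, 23-22}

Lex-smallest maximum matching: {(1,11), (2,9), (4,13), (5,0), (7,17), (10,14), (15,6), (20,19), (23,22)}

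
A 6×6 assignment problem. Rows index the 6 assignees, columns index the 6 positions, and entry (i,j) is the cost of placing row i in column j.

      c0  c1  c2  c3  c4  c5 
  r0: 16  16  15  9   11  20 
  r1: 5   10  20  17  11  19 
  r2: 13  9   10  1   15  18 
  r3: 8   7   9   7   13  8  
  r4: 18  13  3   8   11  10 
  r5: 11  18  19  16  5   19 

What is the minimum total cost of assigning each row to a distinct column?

Minimum assignment cost: 38

optimal assignment: row0→col1 (cost 16), row1→col0 (cost 5), row2→col3 (cost 1), row3→col5 (cost 8), row4→col2 (cost 3), row5→col4 (cost 5)
total = 16 + 5 + 1 + 8 + 3 + 5 = 38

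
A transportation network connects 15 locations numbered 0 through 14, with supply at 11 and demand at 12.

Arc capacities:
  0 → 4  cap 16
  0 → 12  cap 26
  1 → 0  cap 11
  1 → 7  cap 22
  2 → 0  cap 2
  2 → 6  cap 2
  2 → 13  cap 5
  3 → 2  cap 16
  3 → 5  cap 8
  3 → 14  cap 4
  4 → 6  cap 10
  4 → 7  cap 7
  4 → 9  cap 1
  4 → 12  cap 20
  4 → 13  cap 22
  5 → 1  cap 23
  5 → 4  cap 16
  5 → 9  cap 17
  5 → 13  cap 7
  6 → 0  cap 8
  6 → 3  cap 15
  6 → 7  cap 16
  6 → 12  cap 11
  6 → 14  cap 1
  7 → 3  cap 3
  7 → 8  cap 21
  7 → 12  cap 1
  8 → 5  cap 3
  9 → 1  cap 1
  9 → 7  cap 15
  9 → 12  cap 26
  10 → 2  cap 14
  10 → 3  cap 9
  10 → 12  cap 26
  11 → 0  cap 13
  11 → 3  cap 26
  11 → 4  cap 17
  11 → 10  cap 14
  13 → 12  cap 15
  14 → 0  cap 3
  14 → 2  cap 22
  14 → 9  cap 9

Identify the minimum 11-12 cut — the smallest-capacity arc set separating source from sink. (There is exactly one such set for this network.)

augment #1: 11→0→12 push 13
augment #2: 11→4→12 push 17
augment #3: 11→10→12 push 14
augment #4: 11→3→2→0→12 push 2
augment #5: 11→3→2→6→12 push 2
augment #6: 11→3→2→13→12 push 5
augment #7: 11→3→5→4→12 push 3
augment #8: 11→3→5→9→12 push 5
augment #9: 11→3→14→0→12 push 3
augment #10: 11→3→14→9→12 push 1
max flow = 65; residual-reachable set from 11 gives S-side
cut edges (S→T): {(2,0), (2,6), (2,13), (3,5), (3,14), (11,0), (11,4), (11,10)} total cap 65

Min-cut arcs: {(2,0), (2,6), (2,13), (3,5), (3,14), (11,0), (11,4), (11,10)} (total capacity 65)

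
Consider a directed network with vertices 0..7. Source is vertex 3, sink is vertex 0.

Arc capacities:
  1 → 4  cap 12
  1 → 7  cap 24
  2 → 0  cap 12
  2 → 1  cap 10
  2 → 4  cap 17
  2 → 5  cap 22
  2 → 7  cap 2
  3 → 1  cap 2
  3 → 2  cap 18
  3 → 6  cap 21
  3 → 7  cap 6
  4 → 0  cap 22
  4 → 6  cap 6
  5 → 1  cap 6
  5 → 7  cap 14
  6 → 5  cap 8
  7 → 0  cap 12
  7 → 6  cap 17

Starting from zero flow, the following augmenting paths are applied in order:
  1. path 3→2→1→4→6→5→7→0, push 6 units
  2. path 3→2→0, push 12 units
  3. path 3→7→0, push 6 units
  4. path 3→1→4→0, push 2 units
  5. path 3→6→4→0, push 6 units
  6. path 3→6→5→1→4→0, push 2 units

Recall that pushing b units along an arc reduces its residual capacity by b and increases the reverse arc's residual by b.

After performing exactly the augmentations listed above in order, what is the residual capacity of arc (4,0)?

Residual capacity of (4,0): 12

after path 1 (3→2→1→4→6→5→7→0, push 6): res(4,0)=22
after path 2 (3→2→0, push 12): res(4,0)=22
after path 3 (3→7→0, push 6): res(4,0)=22
after path 4 (3→1→4→0, push 2): res(4,0)=20
after path 5 (3→6→4→0, push 6): res(4,0)=14
after path 6 (3→6→5→1→4→0, push 2): res(4,0)=12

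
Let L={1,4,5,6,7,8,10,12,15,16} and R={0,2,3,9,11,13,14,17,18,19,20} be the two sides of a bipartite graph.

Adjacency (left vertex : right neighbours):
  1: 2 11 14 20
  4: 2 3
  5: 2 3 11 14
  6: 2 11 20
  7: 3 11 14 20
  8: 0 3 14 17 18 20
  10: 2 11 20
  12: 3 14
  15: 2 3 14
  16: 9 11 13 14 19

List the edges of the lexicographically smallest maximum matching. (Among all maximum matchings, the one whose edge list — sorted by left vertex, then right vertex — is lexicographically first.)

Lex-smallest maximum matching: {(1,2), (4,3), (5,11), (6,20), (7,14), (8,0), (16,9)}

|M| = 7 (so the lex-smallest maximum matching has 7 edges)
process left vertices in ascending order; for each, take the smallest-labelled available neighbour that still permits 7 edges overall, or leave it unmatched if none does
lex-smallest matching: {1-2, 4-3, 5-11, 6-20, 7-14, 8-0, 16-9}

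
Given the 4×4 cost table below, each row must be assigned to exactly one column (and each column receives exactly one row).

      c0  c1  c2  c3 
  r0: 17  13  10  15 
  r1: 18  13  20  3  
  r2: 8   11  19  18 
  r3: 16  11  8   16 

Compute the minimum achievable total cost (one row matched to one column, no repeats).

one of 2 optimal assignments: row0→col1 (cost 13), row1→col3 (cost 3), row2→col0 (cost 8), row3→col2 (cost 8)
total = 13 + 3 + 8 + 8 = 32

Minimum assignment cost: 32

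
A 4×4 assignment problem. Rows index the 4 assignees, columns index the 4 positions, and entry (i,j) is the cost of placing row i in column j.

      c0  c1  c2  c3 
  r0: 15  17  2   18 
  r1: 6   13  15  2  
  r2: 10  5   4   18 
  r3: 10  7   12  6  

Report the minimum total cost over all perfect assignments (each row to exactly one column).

Minimum assignment cost: 19

one of 2 optimal assignments: row0→col2 (cost 2), row1→col0 (cost 6), row2→col1 (cost 5), row3→col3 (cost 6)
total = 2 + 6 + 5 + 6 = 19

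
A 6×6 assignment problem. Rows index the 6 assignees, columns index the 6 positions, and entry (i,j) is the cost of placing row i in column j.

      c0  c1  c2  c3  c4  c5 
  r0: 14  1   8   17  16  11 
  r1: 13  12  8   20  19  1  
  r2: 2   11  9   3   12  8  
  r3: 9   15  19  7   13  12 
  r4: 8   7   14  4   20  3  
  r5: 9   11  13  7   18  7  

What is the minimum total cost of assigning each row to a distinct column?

one of 2 optimal assignments: row0→col1 (cost 1), row1→col2 (cost 8), row2→col0 (cost 2), row3→col4 (cost 13), row4→col5 (cost 3), row5→col3 (cost 7)
total = 1 + 8 + 2 + 13 + 3 + 7 = 34

Minimum assignment cost: 34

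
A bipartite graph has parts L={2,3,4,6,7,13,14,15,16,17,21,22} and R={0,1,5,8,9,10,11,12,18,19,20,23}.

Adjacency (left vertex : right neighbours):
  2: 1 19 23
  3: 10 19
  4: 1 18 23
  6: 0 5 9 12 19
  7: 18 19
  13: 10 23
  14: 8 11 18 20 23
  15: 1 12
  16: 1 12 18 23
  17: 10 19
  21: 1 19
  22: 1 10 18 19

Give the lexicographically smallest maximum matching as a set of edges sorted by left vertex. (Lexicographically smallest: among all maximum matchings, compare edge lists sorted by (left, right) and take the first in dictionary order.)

Lex-smallest maximum matching: {(2,1), (3,10), (4,18), (6,0), (7,19), (13,23), (14,8), (15,12)}

|M| = 8 (so the lex-smallest maximum matching has 8 edges)
process left vertices in ascending order; for each, take the smallest-labelled available neighbour that still permits 8 edges overall, or leave it unmatched if none does
lex-smallest matching: {2-1, 3-10, 4-18, 6-0, 7-19, 13-23, 14-8, 15-12}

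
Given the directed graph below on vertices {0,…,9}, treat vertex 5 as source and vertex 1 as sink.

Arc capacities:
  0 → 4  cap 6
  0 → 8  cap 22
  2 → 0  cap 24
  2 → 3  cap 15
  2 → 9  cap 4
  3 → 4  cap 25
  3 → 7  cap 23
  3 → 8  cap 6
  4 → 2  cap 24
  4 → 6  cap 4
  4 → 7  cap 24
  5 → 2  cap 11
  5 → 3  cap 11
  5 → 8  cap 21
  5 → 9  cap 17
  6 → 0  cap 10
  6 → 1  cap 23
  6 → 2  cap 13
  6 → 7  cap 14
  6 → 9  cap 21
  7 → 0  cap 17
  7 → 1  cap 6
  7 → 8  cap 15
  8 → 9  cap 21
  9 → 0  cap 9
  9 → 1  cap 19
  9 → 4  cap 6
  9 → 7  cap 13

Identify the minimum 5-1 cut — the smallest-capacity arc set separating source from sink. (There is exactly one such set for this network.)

augment #1: 5→9→1 push 17
augment #2: 5→2→9→1 push 2
augment #3: 5→3→7→1 push 6
augment #4: 5→3→4→6→1 push 4
max flow = 29; residual-reachable set from 5 gives S-side
cut edges (S→T): {(4,6), (7,1), (9,1)} total cap 29

Min-cut arcs: {(4,6), (7,1), (9,1)} (total capacity 29)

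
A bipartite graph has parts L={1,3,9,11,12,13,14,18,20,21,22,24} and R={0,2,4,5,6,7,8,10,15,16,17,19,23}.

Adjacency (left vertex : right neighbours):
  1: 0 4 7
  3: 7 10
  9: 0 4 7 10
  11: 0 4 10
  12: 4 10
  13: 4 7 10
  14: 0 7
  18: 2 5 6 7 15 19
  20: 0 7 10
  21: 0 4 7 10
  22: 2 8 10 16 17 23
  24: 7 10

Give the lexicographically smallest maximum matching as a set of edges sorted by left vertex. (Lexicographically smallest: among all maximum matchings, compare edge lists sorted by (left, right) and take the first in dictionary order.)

Lex-smallest maximum matching: {(1,0), (3,7), (9,4), (11,10), (18,2), (22,8)}

|M| = 6 (so the lex-smallest maximum matching has 6 edges)
process left vertices in ascending order; for each, take the smallest-labelled available neighbour that still permits 6 edges overall, or leave it unmatched if none does
lex-smallest matching: {1-0, 3-7, 9-4, 11-10, 18-2, 22-8}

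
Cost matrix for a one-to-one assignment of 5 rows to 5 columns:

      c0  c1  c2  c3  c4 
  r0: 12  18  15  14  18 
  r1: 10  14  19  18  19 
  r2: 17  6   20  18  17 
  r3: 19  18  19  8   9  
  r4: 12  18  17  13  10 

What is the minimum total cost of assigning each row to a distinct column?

optimal assignment: row0→col2 (cost 15), row1→col0 (cost 10), row2→col1 (cost 6), row3→col3 (cost 8), row4→col4 (cost 10)
total = 15 + 10 + 6 + 8 + 10 = 49

Minimum assignment cost: 49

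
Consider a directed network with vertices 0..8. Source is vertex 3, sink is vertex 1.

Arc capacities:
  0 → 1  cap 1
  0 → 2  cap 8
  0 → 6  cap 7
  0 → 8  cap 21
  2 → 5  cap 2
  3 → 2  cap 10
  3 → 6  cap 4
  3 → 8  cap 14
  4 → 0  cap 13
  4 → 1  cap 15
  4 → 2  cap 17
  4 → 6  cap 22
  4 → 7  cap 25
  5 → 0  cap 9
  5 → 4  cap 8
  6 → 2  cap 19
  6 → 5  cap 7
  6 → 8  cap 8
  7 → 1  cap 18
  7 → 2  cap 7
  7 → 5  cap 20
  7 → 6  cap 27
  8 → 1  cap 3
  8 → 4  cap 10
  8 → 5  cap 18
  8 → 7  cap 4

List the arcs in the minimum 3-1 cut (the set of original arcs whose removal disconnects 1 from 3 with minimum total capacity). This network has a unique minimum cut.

Min-cut arcs: {(2,5), (3,6), (3,8)} (total capacity 20)

augment #1: 3→8→1 push 3
augment #2: 3→8→4→1 push 10
augment #3: 3→8→7→1 push 1
augment #4: 3→2→5→0→1 push 1
augment #5: 3→2→5→4→1 push 1
augment #6: 3→6→5→4→1 push 4
max flow = 20; residual-reachable set from 3 gives S-side
cut edges (S→T): {(2,5), (3,6), (3,8)} total cap 20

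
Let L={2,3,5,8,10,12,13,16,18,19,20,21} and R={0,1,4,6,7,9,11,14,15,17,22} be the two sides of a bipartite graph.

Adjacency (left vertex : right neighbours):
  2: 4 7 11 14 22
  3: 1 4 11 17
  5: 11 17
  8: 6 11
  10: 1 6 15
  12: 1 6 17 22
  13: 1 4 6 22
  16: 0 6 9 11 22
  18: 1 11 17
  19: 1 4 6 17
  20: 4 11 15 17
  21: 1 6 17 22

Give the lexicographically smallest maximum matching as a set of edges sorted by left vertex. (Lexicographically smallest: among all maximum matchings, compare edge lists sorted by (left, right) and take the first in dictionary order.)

|M| = 9 (so the lex-smallest maximum matching has 9 edges)
process left vertices in ascending order; for each, take the smallest-labelled available neighbour that still permits 9 edges overall, or leave it unmatched if none does
lex-smallest matching: {2-7, 3-1, 5-11, 8-6, 10-15, 12-17, 13-4, 16-0, 21-22}

Lex-smallest maximum matching: {(2,7), (3,1), (5,11), (8,6), (10,15), (12,17), (13,4), (16,0), (21,22)}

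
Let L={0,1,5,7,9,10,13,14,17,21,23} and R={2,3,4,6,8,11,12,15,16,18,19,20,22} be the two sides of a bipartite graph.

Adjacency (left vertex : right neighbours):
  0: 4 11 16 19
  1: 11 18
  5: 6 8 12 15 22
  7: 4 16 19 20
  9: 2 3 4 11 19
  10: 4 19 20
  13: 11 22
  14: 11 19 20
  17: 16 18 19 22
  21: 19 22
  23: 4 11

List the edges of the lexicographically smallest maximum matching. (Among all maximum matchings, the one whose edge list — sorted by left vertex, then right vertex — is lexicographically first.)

Lex-smallest maximum matching: {(0,4), (1,11), (5,6), (7,16), (9,2), (10,19), (13,22), (14,20), (17,18)}

|M| = 9 (so the lex-smallest maximum matching has 9 edges)
process left vertices in ascending order; for each, take the smallest-labelled available neighbour that still permits 9 edges overall, or leave it unmatched if none does
lex-smallest matching: {0-4, 1-11, 5-6, 7-16, 9-2, 10-19, 13-22, 14-20, 17-18}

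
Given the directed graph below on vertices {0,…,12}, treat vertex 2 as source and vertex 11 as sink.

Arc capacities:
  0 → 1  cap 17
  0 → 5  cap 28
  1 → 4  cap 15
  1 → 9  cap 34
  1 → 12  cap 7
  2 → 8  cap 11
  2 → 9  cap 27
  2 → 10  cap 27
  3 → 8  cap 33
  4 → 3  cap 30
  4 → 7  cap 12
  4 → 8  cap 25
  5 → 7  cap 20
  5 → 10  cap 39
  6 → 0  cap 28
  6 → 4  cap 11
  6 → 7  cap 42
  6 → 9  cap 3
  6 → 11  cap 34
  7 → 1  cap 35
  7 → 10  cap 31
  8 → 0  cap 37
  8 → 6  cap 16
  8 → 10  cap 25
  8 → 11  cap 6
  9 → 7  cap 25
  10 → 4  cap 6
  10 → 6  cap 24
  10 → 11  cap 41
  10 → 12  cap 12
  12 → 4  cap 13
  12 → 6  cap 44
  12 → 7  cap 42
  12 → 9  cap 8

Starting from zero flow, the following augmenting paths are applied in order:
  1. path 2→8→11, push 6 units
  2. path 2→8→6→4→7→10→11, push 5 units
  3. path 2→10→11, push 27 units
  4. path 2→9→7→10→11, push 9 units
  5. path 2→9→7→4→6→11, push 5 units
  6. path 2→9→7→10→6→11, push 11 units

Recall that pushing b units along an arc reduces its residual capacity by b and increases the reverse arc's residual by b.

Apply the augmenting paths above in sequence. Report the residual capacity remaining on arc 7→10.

after path 1 (2→8→11, push 6): res(7,10)=31
after path 2 (2→8→6→4→7→10→11, push 5): res(7,10)=26
after path 3 (2→10→11, push 27): res(7,10)=26
after path 4 (2→9→7→10→11, push 9): res(7,10)=17
after path 5 (2→9→7→4→6→11, push 5): res(7,10)=17
after path 6 (2→9→7→10→6→11, push 11): res(7,10)=6

Residual capacity of (7,10): 6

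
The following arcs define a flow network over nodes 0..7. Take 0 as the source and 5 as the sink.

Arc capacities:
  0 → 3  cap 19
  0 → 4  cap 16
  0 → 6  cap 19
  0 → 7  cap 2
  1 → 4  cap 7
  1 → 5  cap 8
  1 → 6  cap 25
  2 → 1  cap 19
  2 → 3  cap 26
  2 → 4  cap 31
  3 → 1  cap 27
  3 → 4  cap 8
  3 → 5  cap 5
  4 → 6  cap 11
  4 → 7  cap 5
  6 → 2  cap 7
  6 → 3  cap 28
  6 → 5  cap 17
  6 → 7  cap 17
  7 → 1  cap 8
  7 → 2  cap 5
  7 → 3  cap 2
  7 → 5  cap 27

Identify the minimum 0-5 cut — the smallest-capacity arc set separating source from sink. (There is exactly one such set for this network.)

Min-cut arcs: {(0,7), (1,5), (3,5), (4,7), (6,5), (6,7)} (total capacity 54)

augment #1: 0→3→5 push 5
augment #2: 0→6→5 push 17
augment #3: 0→7→5 push 2
augment #4: 0→3→1→5 push 8
augment #5: 0→4→7→5 push 5
augment #6: 0→6→7→5 push 2
augment #7: 0→4→6→7→5 push 11
augment #8: 0→3→1→6→7→5 push 4
max flow = 54; residual-reachable set from 0 gives S-side
cut edges (S→T): {(0,7), (1,5), (3,5), (4,7), (6,5), (6,7)} total cap 54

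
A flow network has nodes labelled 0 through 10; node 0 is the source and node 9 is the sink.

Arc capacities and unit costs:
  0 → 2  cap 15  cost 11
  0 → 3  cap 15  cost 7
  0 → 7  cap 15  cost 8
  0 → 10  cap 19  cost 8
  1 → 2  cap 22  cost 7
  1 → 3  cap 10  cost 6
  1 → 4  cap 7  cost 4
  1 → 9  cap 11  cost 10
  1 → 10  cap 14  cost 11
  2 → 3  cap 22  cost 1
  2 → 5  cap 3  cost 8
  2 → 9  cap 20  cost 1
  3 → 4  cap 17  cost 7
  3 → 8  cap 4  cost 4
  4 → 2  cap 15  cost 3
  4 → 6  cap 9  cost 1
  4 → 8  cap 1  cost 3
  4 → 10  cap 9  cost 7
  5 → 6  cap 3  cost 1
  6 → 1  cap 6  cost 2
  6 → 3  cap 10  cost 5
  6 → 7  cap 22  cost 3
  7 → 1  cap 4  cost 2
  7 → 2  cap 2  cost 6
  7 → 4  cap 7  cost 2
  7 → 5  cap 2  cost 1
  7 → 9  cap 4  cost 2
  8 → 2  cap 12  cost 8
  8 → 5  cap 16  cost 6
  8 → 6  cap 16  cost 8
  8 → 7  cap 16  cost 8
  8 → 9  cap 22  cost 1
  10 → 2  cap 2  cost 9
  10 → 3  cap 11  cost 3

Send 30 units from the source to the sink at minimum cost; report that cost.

shortest-cost path #1: 0→7→9 push 4 @ unit cost 10 (adds 40)
shortest-cost path #2: 0→2→9 push 15 @ unit cost 12 (adds 180)
shortest-cost path #3: 0→3→8→9 push 4 @ unit cost 12 (adds 48)
shortest-cost path #4: 0→7→4→8→9 push 1 @ unit cost 14 (adds 14)
shortest-cost path #5: 0→7→4→2→9 push 5 @ unit cost 14 (adds 70)
shortest-cost path #6: 0→7→1→9 push 1 @ unit cost 20 (adds 20)
total cost = 372

Minimum cost for 30 units: 372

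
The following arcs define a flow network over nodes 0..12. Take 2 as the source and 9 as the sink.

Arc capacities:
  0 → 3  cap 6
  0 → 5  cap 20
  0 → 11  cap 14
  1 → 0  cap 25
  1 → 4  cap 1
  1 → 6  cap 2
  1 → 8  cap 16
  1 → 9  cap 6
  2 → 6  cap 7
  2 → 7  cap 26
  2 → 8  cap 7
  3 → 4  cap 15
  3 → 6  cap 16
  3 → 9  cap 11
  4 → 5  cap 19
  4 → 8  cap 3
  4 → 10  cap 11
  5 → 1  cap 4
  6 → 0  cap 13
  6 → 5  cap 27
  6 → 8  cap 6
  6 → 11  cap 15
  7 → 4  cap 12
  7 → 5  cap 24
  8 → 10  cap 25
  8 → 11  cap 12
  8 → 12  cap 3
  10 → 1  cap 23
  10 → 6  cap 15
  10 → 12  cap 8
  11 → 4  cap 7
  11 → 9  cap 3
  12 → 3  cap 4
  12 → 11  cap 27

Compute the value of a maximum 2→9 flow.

Maximum flow value: 19

augment #1: 2→6→11→9 bottleneck 3, total now 3
augment #2: 2→6→0→3→9 bottleneck 4, total now 7
augment #3: 2→7→5→1→9 bottleneck 4, total now 11
augment #4: 2→8→10→1→9 bottleneck 2, total now 13
augment #5: 2→8→12→3→9 bottleneck 3, total now 16
augment #6: 2→8→10→12→3→9 bottleneck 1, total now 17
augment #7: 2→8→10→1→0→3→9 bottleneck 1, total now 18
augment #8: 2→7→4→10→1→0→3→9 bottleneck 1, total now 19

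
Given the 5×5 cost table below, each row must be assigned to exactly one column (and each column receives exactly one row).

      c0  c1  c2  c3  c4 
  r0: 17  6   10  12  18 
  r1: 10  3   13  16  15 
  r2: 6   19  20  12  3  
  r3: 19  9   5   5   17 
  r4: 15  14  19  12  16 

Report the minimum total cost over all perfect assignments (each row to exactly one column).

Minimum assignment cost: 36

one of 2 optimal assignments: row0→col1 (cost 6), row1→col0 (cost 10), row2→col4 (cost 3), row3→col2 (cost 5), row4→col3 (cost 12)
total = 6 + 10 + 3 + 5 + 12 = 36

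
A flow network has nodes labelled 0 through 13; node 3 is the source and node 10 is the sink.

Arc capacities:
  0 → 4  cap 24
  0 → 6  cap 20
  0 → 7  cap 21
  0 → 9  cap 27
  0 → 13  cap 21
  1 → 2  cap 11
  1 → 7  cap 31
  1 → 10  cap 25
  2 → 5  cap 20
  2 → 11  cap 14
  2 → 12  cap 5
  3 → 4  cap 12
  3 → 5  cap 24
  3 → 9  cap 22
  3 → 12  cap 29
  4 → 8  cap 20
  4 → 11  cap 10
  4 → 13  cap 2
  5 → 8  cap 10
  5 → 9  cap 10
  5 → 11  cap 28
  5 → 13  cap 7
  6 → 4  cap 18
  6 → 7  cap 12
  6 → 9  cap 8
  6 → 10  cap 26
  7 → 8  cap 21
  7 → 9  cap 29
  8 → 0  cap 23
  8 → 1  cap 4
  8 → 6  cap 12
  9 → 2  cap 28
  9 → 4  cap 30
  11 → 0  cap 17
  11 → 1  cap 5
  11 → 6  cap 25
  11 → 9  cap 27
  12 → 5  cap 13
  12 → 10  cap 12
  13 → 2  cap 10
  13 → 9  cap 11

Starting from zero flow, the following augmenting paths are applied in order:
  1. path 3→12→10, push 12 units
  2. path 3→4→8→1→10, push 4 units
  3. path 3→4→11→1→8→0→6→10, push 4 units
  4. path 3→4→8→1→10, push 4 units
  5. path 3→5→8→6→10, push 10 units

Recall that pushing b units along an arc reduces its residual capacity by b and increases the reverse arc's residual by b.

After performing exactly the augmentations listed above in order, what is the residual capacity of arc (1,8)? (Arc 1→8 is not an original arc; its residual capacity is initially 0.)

after path 1 (3→12→10, push 12): res(1,8)=0
after path 2 (3→4→8→1→10, push 4): res(1,8)=4
after path 3 (3→4→11→1→8→0→6→10, push 4): res(1,8)=0
after path 4 (3→4→8→1→10, push 4): res(1,8)=4
after path 5 (3→5→8→6→10, push 10): res(1,8)=4

Residual capacity of (1,8): 4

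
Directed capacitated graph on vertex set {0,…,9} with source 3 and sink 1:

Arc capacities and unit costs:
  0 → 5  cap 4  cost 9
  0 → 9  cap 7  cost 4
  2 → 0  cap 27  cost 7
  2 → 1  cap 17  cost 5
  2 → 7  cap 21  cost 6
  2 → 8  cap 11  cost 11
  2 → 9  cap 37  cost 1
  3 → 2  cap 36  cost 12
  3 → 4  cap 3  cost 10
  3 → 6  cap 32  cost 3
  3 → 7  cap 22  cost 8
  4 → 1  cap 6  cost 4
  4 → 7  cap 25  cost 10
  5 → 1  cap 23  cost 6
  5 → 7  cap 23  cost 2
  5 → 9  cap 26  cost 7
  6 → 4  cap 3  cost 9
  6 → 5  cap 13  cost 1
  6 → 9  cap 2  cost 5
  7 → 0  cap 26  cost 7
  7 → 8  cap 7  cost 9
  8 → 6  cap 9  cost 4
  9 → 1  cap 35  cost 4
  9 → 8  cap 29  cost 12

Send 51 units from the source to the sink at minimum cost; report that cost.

Minimum cost for 51 units: 754

shortest-cost path #1: 3→6→5→1 push 13 @ unit cost 10 (adds 130)
shortest-cost path #2: 3→6→9→1 push 2 @ unit cost 12 (adds 24)
shortest-cost path #3: 3→4→1 push 3 @ unit cost 14 (adds 42)
shortest-cost path #4: 3→6→4→1 push 3 @ unit cost 16 (adds 48)
shortest-cost path #5: 3→2→1 push 17 @ unit cost 17 (adds 289)
shortest-cost path #6: 3→2→9→1 push 13 @ unit cost 17 (adds 221)
total cost = 754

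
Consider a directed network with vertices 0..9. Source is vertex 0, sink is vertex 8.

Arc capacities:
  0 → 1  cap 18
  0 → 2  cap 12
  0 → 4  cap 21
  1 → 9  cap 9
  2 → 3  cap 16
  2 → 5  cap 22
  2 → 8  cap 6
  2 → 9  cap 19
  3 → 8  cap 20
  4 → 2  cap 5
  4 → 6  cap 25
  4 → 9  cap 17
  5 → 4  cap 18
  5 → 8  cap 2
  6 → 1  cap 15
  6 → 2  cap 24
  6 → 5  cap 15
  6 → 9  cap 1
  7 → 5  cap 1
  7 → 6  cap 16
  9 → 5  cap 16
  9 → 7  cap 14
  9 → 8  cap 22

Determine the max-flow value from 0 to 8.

Maximum flow value: 42

augment #1: 0→2→8 bottleneck 6, total now 6
augment #2: 0→1→9→8 bottleneck 9, total now 15
augment #3: 0→2→3→8 bottleneck 6, total now 21
augment #4: 0→4→9→8 bottleneck 13, total now 34
augment #5: 0→4→2→3→8 bottleneck 5, total now 39
augment #6: 0→4→6→5→8 bottleneck 2, total now 41
augment #7: 0→4→6→2→3→8 bottleneck 1, total now 42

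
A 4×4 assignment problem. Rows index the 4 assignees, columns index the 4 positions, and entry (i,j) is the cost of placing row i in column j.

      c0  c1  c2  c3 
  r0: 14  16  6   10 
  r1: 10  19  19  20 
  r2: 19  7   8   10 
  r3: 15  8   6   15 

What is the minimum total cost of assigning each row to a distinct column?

optimal assignment: row0→col3 (cost 10), row1→col0 (cost 10), row2→col1 (cost 7), row3→col2 (cost 6)
total = 10 + 10 + 7 + 6 = 33

Minimum assignment cost: 33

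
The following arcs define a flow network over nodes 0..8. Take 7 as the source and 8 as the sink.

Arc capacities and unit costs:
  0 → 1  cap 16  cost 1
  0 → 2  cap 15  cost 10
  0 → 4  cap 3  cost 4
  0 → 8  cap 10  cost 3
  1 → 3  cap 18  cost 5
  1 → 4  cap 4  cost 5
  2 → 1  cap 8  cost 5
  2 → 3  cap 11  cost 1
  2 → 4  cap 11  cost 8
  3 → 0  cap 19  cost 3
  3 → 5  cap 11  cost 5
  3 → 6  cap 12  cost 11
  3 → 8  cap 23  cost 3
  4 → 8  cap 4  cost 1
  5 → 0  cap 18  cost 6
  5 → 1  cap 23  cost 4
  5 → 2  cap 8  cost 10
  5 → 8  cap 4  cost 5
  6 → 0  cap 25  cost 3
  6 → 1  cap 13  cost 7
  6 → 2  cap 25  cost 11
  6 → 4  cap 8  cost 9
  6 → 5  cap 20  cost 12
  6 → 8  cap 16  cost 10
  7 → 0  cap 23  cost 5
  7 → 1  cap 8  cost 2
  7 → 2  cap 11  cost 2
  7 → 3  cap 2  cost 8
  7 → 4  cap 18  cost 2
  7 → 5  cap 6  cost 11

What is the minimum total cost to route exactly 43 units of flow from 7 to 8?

shortest-cost path #1: 7→4→8 push 4 @ unit cost 3 (adds 12)
shortest-cost path #2: 7→2→3→8 push 11 @ unit cost 6 (adds 66)
shortest-cost path #3: 7→0→8 push 10 @ unit cost 8 (adds 80)
shortest-cost path #4: 7→1→3→8 push 8 @ unit cost 10 (adds 80)
shortest-cost path #5: 7→3→8 push 2 @ unit cost 11 (adds 22)
shortest-cost path #6: 7→0→1→3→8 push 2 @ unit cost 14 (adds 28)
shortest-cost path #7: 7→5→8 push 4 @ unit cost 16 (adds 64)
shortest-cost path #8: 7→0→1→3→6→8 push 2 @ unit cost 32 (adds 64)
total cost = 416

Minimum cost for 43 units: 416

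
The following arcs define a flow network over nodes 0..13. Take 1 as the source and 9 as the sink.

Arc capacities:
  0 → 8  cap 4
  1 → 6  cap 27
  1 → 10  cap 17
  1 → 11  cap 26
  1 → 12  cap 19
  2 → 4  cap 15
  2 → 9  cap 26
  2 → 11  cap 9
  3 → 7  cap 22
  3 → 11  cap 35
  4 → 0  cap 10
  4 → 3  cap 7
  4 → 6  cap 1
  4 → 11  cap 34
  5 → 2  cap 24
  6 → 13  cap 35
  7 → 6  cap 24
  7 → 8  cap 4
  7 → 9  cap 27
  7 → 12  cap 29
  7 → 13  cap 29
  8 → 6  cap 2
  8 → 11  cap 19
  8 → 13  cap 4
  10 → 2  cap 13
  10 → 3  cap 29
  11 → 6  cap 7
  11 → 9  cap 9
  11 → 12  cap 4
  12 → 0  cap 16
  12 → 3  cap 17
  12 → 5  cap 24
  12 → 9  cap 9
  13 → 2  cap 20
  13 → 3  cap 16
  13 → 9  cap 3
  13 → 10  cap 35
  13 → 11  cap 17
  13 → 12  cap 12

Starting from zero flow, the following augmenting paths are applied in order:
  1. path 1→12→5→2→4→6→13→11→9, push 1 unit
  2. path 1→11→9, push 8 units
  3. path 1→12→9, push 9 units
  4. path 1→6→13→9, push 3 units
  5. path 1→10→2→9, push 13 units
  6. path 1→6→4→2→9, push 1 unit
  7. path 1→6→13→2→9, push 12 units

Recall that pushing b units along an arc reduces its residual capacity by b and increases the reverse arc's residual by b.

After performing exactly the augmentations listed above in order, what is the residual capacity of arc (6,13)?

Residual capacity of (6,13): 19

after path 1 (1→12→5→2→4→6→13→11→9, push 1): res(6,13)=34
after path 2 (1→11→9, push 8): res(6,13)=34
after path 3 (1→12→9, push 9): res(6,13)=34
after path 4 (1→6→13→9, push 3): res(6,13)=31
after path 5 (1→10→2→9, push 13): res(6,13)=31
after path 6 (1→6→4→2→9, push 1): res(6,13)=31
after path 7 (1→6→13→2→9, push 12): res(6,13)=19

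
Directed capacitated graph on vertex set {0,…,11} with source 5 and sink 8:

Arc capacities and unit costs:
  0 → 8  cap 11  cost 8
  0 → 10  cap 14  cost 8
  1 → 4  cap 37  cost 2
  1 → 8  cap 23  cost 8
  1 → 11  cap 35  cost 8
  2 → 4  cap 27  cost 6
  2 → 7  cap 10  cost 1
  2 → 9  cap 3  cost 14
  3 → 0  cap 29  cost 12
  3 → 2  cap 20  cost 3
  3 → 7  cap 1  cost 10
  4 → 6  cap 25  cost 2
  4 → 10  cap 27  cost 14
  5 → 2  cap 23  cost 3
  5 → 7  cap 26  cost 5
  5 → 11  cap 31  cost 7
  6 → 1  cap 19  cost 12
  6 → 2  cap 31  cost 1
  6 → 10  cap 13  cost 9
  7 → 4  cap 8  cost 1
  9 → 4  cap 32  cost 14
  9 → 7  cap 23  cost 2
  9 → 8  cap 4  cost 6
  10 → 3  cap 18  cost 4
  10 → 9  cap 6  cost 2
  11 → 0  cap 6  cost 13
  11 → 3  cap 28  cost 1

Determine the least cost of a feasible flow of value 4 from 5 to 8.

shortest-cost path #1: 5→2→9→8 push 3 @ unit cost 23 (adds 69)
shortest-cost path #2: 5→2→7→4→6→10→9→8 push 1 @ unit cost 24 (adds 24)
total cost = 93

Minimum cost for 4 units: 93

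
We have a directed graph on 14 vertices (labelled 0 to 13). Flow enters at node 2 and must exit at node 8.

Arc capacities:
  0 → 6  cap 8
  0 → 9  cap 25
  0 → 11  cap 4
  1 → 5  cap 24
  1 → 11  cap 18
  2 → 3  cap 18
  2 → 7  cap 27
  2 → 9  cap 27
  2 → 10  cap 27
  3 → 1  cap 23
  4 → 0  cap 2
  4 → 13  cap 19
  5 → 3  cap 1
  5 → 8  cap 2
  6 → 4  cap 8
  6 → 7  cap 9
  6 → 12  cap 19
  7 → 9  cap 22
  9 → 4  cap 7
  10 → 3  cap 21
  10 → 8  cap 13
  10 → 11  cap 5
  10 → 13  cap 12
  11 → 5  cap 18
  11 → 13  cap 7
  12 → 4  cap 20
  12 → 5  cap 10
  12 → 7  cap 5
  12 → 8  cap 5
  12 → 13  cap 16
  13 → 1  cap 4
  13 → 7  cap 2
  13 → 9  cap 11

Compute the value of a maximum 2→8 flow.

Maximum flow value: 17

augment #1: 2→10→8 bottleneck 13, total now 13
augment #2: 2→3→1→5→8 bottleneck 2, total now 15
augment #3: 2→9→4→0→6→12→8 bottleneck 2, total now 17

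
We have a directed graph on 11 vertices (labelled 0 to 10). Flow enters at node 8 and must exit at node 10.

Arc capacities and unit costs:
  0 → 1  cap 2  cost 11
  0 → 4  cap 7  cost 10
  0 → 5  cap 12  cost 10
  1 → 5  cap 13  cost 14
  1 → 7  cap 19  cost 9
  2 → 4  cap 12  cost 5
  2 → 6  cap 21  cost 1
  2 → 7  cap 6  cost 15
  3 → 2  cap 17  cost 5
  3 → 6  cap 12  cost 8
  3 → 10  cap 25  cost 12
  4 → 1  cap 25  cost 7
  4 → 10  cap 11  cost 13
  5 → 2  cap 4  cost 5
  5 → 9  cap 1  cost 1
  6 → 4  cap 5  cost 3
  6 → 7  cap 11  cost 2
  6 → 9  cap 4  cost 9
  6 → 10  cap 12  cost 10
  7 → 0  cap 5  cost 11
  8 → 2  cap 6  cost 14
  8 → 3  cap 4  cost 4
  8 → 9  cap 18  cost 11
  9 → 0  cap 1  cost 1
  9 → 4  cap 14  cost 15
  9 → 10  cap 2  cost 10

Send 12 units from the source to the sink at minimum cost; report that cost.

shortest-cost path #1: 8→3→10 push 4 @ unit cost 16 (adds 64)
shortest-cost path #2: 8→9→10 push 2 @ unit cost 21 (adds 42)
shortest-cost path #3: 8→2→6→10 push 6 @ unit cost 25 (adds 150)
total cost = 256

Minimum cost for 12 units: 256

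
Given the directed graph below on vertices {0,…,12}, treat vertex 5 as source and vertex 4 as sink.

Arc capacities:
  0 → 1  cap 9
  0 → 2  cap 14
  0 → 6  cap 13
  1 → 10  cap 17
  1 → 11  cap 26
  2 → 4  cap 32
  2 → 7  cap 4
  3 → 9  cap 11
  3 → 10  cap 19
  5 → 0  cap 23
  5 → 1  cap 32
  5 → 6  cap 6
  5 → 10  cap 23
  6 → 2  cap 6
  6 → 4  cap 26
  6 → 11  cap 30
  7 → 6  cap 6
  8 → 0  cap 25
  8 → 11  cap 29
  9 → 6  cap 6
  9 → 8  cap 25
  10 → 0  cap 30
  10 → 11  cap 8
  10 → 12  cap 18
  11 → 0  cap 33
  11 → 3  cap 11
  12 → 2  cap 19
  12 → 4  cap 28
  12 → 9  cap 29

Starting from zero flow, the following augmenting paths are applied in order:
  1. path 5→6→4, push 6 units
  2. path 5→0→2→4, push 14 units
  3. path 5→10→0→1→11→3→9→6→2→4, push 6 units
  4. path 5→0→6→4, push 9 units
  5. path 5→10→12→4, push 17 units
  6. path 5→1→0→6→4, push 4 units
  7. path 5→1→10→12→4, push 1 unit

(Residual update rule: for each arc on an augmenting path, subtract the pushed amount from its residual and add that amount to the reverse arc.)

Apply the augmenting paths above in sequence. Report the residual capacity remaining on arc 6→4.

after path 1 (5→6→4, push 6): res(6,4)=20
after path 2 (5→0→2→4, push 14): res(6,4)=20
after path 3 (5→10→0→1→11→3→9→6→2→4, push 6): res(6,4)=20
after path 4 (5→0→6→4, push 9): res(6,4)=11
after path 5 (5→10→12→4, push 17): res(6,4)=11
after path 6 (5→1→0→6→4, push 4): res(6,4)=7
after path 7 (5→1→10→12→4, push 1): res(6,4)=7

Residual capacity of (6,4): 7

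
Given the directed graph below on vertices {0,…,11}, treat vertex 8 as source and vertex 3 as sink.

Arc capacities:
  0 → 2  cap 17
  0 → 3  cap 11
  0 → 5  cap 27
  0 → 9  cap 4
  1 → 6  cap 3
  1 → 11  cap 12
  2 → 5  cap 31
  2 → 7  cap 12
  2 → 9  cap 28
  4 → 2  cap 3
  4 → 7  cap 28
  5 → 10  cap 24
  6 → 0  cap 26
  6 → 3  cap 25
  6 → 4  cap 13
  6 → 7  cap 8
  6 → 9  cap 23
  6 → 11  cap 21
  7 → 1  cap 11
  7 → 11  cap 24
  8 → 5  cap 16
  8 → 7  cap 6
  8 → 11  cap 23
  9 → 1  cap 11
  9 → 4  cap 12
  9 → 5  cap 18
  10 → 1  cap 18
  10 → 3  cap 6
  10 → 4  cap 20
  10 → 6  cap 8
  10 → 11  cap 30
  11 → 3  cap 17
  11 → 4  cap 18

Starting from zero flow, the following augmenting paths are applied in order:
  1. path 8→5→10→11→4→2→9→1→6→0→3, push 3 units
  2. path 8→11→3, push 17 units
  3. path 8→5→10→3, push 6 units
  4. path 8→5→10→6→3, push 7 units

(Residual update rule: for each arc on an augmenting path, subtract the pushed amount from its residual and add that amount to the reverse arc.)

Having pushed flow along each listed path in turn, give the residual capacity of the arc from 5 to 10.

after path 1 (8→5→10→11→4→2→9→1→6→0→3, push 3): res(5,10)=21
after path 2 (8→11→3, push 17): res(5,10)=21
after path 3 (8→5→10→3, push 6): res(5,10)=15
after path 4 (8→5→10→6→3, push 7): res(5,10)=8

Residual capacity of (5,10): 8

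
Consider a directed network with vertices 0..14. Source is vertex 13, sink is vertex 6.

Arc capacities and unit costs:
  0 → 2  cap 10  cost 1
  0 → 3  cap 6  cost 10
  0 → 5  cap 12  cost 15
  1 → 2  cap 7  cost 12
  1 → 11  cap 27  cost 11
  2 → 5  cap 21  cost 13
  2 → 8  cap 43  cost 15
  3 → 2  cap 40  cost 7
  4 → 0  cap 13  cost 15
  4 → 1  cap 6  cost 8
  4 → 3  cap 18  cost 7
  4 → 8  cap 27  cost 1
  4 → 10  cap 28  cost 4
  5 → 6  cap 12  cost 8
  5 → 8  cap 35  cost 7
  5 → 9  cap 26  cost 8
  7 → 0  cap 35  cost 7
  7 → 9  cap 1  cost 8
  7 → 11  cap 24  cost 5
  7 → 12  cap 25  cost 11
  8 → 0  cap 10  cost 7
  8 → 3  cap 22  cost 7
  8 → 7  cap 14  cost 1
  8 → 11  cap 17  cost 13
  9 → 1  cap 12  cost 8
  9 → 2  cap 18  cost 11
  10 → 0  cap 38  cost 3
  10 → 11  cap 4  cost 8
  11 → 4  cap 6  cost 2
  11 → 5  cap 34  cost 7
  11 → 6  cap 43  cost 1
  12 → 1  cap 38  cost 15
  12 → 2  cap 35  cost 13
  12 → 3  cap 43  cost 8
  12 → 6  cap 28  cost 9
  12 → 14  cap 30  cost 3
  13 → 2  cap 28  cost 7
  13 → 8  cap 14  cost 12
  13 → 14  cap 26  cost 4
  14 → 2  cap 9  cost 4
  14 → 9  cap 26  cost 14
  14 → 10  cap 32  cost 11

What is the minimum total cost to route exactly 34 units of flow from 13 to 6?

Minimum cost for 34 units: 842

shortest-cost path #1: 13→8→7→11→6 push 14 @ unit cost 19 (adds 266)
shortest-cost path #2: 13→14→10→11→6 push 4 @ unit cost 24 (adds 96)
shortest-cost path #3: 13→2→5→6 push 12 @ unit cost 28 (adds 336)
shortest-cost path #4: 13→2→8→11→6 push 4 @ unit cost 36 (adds 144)
total cost = 842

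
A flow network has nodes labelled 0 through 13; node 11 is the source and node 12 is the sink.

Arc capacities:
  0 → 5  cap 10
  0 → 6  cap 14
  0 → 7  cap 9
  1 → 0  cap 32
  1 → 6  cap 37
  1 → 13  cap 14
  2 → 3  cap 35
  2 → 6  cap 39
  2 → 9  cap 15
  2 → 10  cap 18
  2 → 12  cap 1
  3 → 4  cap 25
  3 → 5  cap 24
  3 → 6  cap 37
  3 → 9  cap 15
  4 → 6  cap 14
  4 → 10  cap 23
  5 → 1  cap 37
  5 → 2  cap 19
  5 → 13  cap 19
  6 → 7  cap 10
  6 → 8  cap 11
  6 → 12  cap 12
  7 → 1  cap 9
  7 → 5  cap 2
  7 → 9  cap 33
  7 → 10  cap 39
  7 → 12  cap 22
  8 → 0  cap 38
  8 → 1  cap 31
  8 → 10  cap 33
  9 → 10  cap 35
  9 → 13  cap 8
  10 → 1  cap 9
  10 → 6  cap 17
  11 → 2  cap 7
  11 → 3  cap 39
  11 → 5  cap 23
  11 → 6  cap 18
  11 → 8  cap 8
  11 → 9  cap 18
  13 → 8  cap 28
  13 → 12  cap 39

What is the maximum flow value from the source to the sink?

augment #1: 11→2→12 bottleneck 1, total now 1
augment #2: 11→6→12 bottleneck 12, total now 13
augment #3: 11→5→13→12 bottleneck 19, total now 32
augment #4: 11→6→7→12 bottleneck 6, total now 38
augment #5: 11→9→13→12 bottleneck 8, total now 46
augment #6: 11→2→6→7→12 bottleneck 4, total now 50
augment #7: 11→5→1→13→12 bottleneck 4, total now 54
augment #8: 11→8→0→7→12 bottleneck 8, total now 62
augment #9: 11→2→10→1→13→12 bottleneck 2, total now 64
augment #10: 11→3→5→1→13→12 bottleneck 6, total now 70
augment #11: 11→3→5→1→0→7→12 bottleneck 1, total now 71

Maximum flow value: 71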